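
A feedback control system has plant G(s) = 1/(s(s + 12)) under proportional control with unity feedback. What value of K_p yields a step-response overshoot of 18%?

K_p = 157

From %OS = 100·exp(−πζ/√(1−ζ²)) = 18%, ζ = −ln(0.18)/√(π²+ln²(0.18)) = 0.4791.
Characteristic equation s² + 12s + 1K_p = 0 gives ζ = 12/(2√(1K_p)).
Setting ζ = 0.4791: √(1K_p) = 12/(2·0.4791) = 12.52, so K_p = 156.8/1 = 157.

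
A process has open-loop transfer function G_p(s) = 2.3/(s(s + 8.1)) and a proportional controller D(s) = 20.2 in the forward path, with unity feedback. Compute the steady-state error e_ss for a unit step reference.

The open loop D(s)G_p(s) has a pole at the origin (type 1), so the static position error constant is infinite and e_ss = 1/(1+∞) = 0.

0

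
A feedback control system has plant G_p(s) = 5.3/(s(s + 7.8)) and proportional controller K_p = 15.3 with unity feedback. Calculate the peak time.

T_p = 0.387 s

From 1 + K_pG_p(s) = 0: s² + 7.8s + 81.09 = 0 ⇒ ω_n = 9.005, ζ = 0.4331.
Damped frequency ω_d = ω_n√(1−ζ²) = 8.117 rad/s, so peak time T_p = π/ω_d = 0.387 s.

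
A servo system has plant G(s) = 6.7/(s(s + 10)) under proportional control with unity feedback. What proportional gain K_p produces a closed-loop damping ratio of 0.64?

Closed-loop characteristic equation: s² + 10s + K_p·6.7 = 0.
So ω_n = √(6.7K_p) and 2ζω_n = 10, giving ζ = 10/(2√(6.7K_p)).
Setting ζ = 0.64: √(6.7K_p) = 10/(2·0.64) = 7.812, so K_p = 61.04/6.7 = 9.11.

K_p = 9.11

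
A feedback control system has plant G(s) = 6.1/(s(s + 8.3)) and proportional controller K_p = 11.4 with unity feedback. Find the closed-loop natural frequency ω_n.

ω_n = 8.34 rad/s

With unity feedback the closed-loop characteristic equation is s² + 8.3s + 11.4·6.1 = s² + 8.3s + 69.54 = 0.
So ω_n² = 69.54 ⇒ ω_n = 8.339 rad/s, and ζ = 8.3/(2ω_n) = 0.498.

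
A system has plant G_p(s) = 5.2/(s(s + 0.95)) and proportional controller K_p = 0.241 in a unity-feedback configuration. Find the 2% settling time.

T_s ≈ 8.42 s

The closed-loop denominator s² + 0.95s + 1.253 gives ω_n = √1.253 = 1.119 and ζ = 0.95/(2ω_n) = 0.4243.
2% settling time T_s ≈ 4/(ζω_n) = 4/0.475 = 8.42 s.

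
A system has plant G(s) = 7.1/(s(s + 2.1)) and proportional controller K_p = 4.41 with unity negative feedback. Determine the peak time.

The closed-loop denominator s² + 2.1s + 31.31 gives ω_n = √31.31 = 5.596 and ζ = 2.1/(2ω_n) = 0.1876.
Damped frequency ω_d = ω_n√(1−ζ²) = 5.496 rad/s, so peak time T_p = π/ω_d = 0.572 s.

T_p = 0.572 s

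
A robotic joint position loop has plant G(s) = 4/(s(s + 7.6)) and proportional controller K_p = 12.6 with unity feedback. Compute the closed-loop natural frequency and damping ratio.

ω_n = 7.1 rad/s, ζ = 0.535

With unity feedback the closed-loop characteristic equation is s² + 7.6s + 12.6·4 = s² + 7.6s + 50.4 = 0.
Matching s² + 2ζω_n s + ω_n²: ω_n = √50.4 = 7.099 rad/s and 2ζω_n = 7.6, so ζ = 7.6/(2·7.099) = 0.535.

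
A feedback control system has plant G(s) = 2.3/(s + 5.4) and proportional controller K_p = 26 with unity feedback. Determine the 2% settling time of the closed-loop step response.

Closed-loop transfer function: T(s) = K_p·G(s)/(1 + K_p·G(s)) = 59.8/(s + 5.4 + 59.8) = 59.8/(s + 65.2).
Time constant τ = 1/65.2 = 0.01534 s, so the 2% settling time is about 4τ = 0.0613 s.

T_s ≈ 0.0613 s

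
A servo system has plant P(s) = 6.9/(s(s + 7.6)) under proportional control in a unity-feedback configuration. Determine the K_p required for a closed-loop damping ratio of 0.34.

Closed-loop characteristic equation: s² + 7.6s + K_p·6.9 = 0.
So ω_n = √(6.9K_p) and 2ζω_n = 7.6, giving ζ = 7.6/(2√(6.9K_p)).
Setting ζ = 0.34: √(6.9K_p) = 7.6/(2·0.34) = 11.18, so K_p = 124.9/6.9 = 18.1.

K_p = 18.1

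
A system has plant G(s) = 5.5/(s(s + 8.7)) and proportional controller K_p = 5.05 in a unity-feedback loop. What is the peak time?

Closed-loop characteristic equation: s² + 8.7s + 27.77 = 0, so ω_n = 5.27 rad/s and ζ = 8.7/(2·5.27) = 0.8254.
Damped frequency ω_d = ω_n√(1−ζ²) = 2.975 rad/s, so peak time T_p = π/ω_d = 1.06 s.

T_p = 1.06 s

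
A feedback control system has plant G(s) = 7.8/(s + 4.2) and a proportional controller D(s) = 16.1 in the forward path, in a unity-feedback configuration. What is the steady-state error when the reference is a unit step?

The loop is type 0. Static position error constant K_pos = D(0)·G(0) = 16.1·1.857 = 29.9.
Steady-state error to a unit step: e_ss = 1/(1+K_pos) = 1/30.9 = 0.0324.

0.0324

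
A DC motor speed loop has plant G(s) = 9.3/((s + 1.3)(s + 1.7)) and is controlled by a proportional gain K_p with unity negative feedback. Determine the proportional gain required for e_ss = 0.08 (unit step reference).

Steady-state error for a unit step on this type-0 loop is 1/(1 + K_p·G(0)).
G(0) = 4.208. Require 1/(1 + K_p·4.208) = 0.08, so 1 + 4.208·K_p = 12.5.
K_p = (12.5 − 1)/4.208 = 2.73.

K_p = 2.73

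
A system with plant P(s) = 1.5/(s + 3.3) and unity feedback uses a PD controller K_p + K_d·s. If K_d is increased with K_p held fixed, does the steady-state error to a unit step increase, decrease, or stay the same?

unchanged

K_d affects only the transient (the s-coefficient); the DC loop gain, and hence e_ss, depends only on K_p.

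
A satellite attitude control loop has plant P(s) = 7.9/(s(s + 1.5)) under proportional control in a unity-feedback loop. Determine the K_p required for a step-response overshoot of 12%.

K_p = 0.228

From %OS = 100·exp(−πζ/√(1−ζ²)) = 12%, ζ = −ln(0.12)/√(π²+ln²(0.12)) = 0.5594.
Characteristic equation s² + 1.5s + 7.9K_p = 0 gives ζ = 1.5/(2√(7.9K_p)).
Setting ζ = 0.5594: √(7.9K_p) = 1.5/(2·0.5594) = 1.341, so K_p = 1.797/7.9 = 0.228.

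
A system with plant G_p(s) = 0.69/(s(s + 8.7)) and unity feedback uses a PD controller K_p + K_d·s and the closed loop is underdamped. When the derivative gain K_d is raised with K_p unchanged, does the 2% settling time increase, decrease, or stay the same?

decrease

Characteristic equation s² + (8.7 + 0.69K_d)s + 0.69K_p = 0: raising K_d increases ζω_n = (8.7+0.69K_d)/2 while the loop stays underdamped, so T_s ≈ 4/(ζω_n) decreases.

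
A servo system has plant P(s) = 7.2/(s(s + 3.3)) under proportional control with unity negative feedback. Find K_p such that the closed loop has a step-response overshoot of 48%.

From %OS = 100·exp(−πζ/√(1−ζ²)) = 48%, ζ = −ln(0.48)/√(π²+ln²(0.48)) = 0.2275.
Characteristic equation s² + 3.3s + 7.2K_p = 0 gives ζ = 3.3/(2√(7.2K_p)).
Setting ζ = 0.2275: √(7.2K_p) = 3.3/(2·0.2275) = 7.253, so K_p = 52.6/7.2 = 7.31.

K_p = 7.31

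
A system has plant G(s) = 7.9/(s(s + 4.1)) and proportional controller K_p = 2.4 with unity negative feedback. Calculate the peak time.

T_p = 0.818 s

From 1 + K_pG(s) = 0: s² + 4.1s + 18.96 = 0 ⇒ ω_n = 4.354, ζ = 0.4708.
Damped frequency ω_d = ω_n√(1−ζ²) = 3.842 rad/s, so peak time T_p = π/ω_d = 0.818 s.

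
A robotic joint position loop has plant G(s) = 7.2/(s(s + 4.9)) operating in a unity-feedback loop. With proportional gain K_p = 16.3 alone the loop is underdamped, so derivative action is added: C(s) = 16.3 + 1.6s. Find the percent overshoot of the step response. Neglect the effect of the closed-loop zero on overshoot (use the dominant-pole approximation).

Forward path: (16.3 + 1.6s)·7.2/(s(s+4.9)). The closed-loop characteristic equation is s² + (4.9 + 7.2·1.6)s + 7.2·16.3 = 0.
That is s² + 16.42s + 117.4 = 0, so ω_n = 10.83 rad/s and ζ = 16.42/(2·10.83) = 0.7578.
%OS = 100·exp(−πζ/√(1−ζ²)) = 2.6%.

2.6%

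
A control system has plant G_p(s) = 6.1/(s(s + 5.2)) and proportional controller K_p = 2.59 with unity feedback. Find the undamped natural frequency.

1 + K_p·G_p(s) = 0 gives s² + 5.2s + 15.8 = 0.
Matching s² + 2ζω_n s + ω_n²: ω_n = √15.8 = 3.975 rad/s and 2ζω_n = 5.2, so ζ = 5.2/(2·3.975) = 0.654.

ω_n = 3.97 rad/s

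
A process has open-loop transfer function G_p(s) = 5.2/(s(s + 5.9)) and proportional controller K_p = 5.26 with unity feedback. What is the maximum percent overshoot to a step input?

From 1 + K_pG_p(s) = 0: s² + 5.9s + 27.35 = 0 ⇒ ω_n = 5.23, ζ = 0.5641.
%OS = 100·exp(−πζ/√(1−ζ²)) = 100·exp(−π·0.5641/√0.6818) = 11.7%.

11.7%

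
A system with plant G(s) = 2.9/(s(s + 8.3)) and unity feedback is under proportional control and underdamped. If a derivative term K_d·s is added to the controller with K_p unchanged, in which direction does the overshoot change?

The derivative term adds K·K_d to the s-coefficient of the characteristic equation, raising 2ζω_n while ω_n is unchanged; ζ increases, so overshoot decreases.

decrease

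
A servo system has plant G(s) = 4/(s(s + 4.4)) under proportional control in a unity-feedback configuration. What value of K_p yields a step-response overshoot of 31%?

K_p = 9.92

From %OS = 100·exp(−πζ/√(1−ζ²)) = 31%, ζ = −ln(0.31)/√(π²+ln²(0.31)) = 0.3493.
Characteristic equation s² + 4.4s + 4K_p = 0 gives ζ = 4.4/(2√(4K_p)).
Setting ζ = 0.3493: √(4K_p) = 4.4/(2·0.3493) = 6.298, so K_p = 39.67/4 = 9.92.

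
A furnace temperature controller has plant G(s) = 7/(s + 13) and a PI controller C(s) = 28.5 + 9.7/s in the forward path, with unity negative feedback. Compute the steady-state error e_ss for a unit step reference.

The open loop C(s)G(s) has a pole at the origin (type 1), so the static position error constant is infinite and e_ss = 1/(1+∞) = 0.

0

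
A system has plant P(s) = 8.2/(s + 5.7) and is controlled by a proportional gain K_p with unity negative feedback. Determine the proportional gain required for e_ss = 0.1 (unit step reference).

Steady-state error for a unit step on this type-0 loop is 1/(1 + K_p·P(0)).
P(0) = 1.439. Require 1/(1 + K_p·1.439) = 0.1, so 1 + 1.439·K_p = 10.
K_p = (10 − 1)/1.439 = 6.26.

K_p = 6.26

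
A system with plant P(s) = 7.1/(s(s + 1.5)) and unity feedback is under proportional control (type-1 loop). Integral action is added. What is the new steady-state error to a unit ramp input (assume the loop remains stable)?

0

The integrator raises the loop to type 2, so K_v → ∞ and e_ss to a ramp is zero.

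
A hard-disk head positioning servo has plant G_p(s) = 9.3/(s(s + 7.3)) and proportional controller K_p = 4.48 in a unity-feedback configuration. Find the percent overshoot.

11.6%

Closed-loop characteristic equation: s² + 7.3s + 41.66 = 0, so ω_n = 6.455 rad/s and ζ = 7.3/(2·6.455) = 0.5655.
%OS = 100·exp(−πζ/√(1−ζ²)) = 100·exp(−π·0.5655/√0.6802) = 11.6%.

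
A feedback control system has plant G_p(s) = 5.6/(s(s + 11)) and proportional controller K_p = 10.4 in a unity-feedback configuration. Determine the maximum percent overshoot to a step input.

The closed-loop denominator s² + 11s + 58.24 gives ω_n = √58.24 = 7.632 and ζ = 11/(2ω_n) = 0.7207.
%OS = 100·exp(−πζ/√(1−ζ²)) = 100·exp(−π·0.7207/√0.4806) = 3.82%.

3.82%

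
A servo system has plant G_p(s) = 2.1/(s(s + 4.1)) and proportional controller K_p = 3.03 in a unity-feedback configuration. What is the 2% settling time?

T_s ≈ 1.95 s

Closed-loop characteristic equation: s² + 4.1s + 6.363 = 0, so ω_n = 2.522 rad/s and ζ = 4.1/(2·2.522) = 0.8127.
2% settling time T_s ≈ 4/(ζω_n) = 4/2.05 = 1.95 s.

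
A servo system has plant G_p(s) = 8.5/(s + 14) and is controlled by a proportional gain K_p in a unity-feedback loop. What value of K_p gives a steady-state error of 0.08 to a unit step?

K_p = 18.9

The loop is type 0, so e_ss(step) = 1/(1 + K_pos) with K_pos = K_p·G_p(0).
G_p(0) = 0.6071. Require 1/(1 + K_p·0.6071) = 0.08, so 1 + 0.6071·K_p = 12.5.
K_p = (12.5 − 1)/0.6071 = 18.9.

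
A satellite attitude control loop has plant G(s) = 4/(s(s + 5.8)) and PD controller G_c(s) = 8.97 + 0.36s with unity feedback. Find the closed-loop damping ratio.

ζ = 0.604

Forward path: (8.97 + 0.36s)·4/(s(s+5.8)). The closed-loop characteristic equation is s² + (5.8 + 4·0.36)s + 4·8.97 = 0.
That is s² + 7.24s + 35.88 = 0, so ω_n = 5.99 rad/s and ζ = 7.24/(2·5.99) = 0.6043.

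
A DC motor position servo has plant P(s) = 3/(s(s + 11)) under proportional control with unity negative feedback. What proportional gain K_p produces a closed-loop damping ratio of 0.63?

K_p = 25.4

Closed-loop characteristic equation: s² + 11s + K_p·3 = 0.
So ω_n = √(3K_p) and 2ζω_n = 11, giving ζ = 11/(2√(3K_p)).
Setting ζ = 0.63: √(3K_p) = 11/(2·0.63) = 8.73, so K_p = 76.22/3 = 25.4.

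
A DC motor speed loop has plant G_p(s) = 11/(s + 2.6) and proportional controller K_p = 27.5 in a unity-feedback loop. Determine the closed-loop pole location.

s = -305.1

Closed-loop transfer function: T(s) = K_p·G_p(s)/(1 + K_p·G_p(s)) = 302.5/(s + 2.6 + 302.5) = 302.5/(s + 305.1).
The closed-loop pole is at s = −305.1.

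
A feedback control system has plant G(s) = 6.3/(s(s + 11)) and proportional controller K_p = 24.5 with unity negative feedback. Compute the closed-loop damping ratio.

With unity feedback the closed-loop characteristic equation is s² + 11s + 24.5·6.3 = s² + 11s + 154.3 = 0.
Matching s² + 2ζω_n s + ω_n²: ω_n = √154.3 = 12.42 rad/s and 2ζω_n = 11, so ζ = 11/(2·12.42) = 0.443.

ζ = 0.443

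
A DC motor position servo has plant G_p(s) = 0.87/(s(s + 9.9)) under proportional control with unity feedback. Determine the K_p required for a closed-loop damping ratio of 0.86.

K_p = 38.1

Closed-loop characteristic equation: s² + 9.9s + K_p·0.87 = 0.
So ω_n = √(0.87K_p) and 2ζω_n = 9.9, giving ζ = 9.9/(2√(0.87K_p)).
Setting ζ = 0.86: √(0.87K_p) = 9.9/(2·0.86) = 5.756, so K_p = 33.13/0.87 = 38.1.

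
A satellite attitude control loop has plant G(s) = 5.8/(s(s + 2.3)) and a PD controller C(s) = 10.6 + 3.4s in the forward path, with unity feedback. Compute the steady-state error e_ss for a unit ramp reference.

0.0374

The loop has one pole at the origin (type 1). Velocity error constant K_v = lim_{s→0} s·C(s)G(s) = 10.6·5.8/2.3 = 26.73.
Steady-state error to a unit ramp: e_ss = 1/K_v = 0.0374.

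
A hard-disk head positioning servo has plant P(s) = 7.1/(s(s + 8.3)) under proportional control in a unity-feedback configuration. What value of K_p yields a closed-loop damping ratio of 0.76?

Closed-loop characteristic equation: s² + 8.3s + K_p·7.1 = 0.
So ω_n = √(7.1K_p) and 2ζω_n = 8.3, giving ζ = 8.3/(2√(7.1K_p)).
Setting ζ = 0.76: √(7.1K_p) = 8.3/(2·0.76) = 5.461, so K_p = 29.82/7.1 = 4.2.

K_p = 4.2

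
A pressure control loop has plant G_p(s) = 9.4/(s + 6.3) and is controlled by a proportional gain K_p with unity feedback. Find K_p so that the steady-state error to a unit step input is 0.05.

K_p = 12.7

Steady-state error for a unit step on this type-0 loop is 1/(1 + K_p·G_p(0)).
G_p(0) = 1.492. Require 1/(1 + K_p·1.492) = 0.05, so 1 + 1.492·K_p = 20.
K_p = (20 − 1)/1.492 = 12.7.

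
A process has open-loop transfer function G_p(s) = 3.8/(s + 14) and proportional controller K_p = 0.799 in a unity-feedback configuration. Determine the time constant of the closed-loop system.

Closed-loop transfer function: T(s) = K_p·G_p(s)/(1 + K_p·G_p(s)) = 3.036/(s + 14 + 3.036) = 3.036/(s + 17.04).
Time constant τ = 1/17.04 = 0.0587 s.

τ = 0.0587 s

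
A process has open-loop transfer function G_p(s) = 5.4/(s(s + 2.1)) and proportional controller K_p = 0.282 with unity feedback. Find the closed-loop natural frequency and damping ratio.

1 + K_p·G_p(s) = 0 gives s² + 2.1s + 1.523 = 0.
So ω_n² = 1.523 ⇒ ω_n = 1.234 rad/s, and ζ = 2.1/(2ω_n) = 0.851.

ω_n = 1.23 rad/s, ζ = 0.851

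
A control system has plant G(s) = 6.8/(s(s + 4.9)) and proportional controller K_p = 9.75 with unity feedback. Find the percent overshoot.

Closed-loop characteristic equation: s² + 4.9s + 66.3 = 0, so ω_n = 8.142 rad/s and ζ = 4.9/(2·8.142) = 0.3009.
%OS = 100·exp(−πζ/√(1−ζ²)) = 100·exp(−π·0.3009/√0.9095) = 37.1%.

37.1%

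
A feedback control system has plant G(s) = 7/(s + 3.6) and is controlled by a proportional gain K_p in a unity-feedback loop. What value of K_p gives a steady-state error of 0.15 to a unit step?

The loop is type 0, so e_ss(step) = 1/(1 + K_pos) with K_pos = K_p·G(0).
G(0) = 1.944. Require 1/(1 + K_p·1.944) = 0.15, so 1 + 1.944·K_p = 6.667.
K_p = (6.667 − 1)/1.944 = 2.91.

K_p = 2.91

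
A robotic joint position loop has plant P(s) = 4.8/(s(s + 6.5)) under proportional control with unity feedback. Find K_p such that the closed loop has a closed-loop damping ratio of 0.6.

Closed-loop characteristic equation: s² + 6.5s + K_p·4.8 = 0.
So ω_n = √(4.8K_p) and 2ζω_n = 6.5, giving ζ = 6.5/(2√(4.8K_p)).
Setting ζ = 0.6: √(4.8K_p) = 6.5/(2·0.6) = 5.417, so K_p = 29.34/4.8 = 6.11.

K_p = 6.11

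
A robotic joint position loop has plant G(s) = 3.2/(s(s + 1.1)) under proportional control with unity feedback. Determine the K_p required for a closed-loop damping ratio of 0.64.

Closed-loop characteristic equation: s² + 1.1s + K_p·3.2 = 0.
So ω_n = √(3.2K_p) and 2ζω_n = 1.1, giving ζ = 1.1/(2√(3.2K_p)).
Setting ζ = 0.64: √(3.2K_p) = 1.1/(2·0.64) = 0.8594, so K_p = 0.7385/3.2 = 0.231.

K_p = 0.231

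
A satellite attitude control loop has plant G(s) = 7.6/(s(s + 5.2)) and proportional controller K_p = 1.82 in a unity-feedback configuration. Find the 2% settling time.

Closed-loop characteristic equation: s² + 5.2s + 13.83 = 0, so ω_n = 3.719 rad/s and ζ = 5.2/(2·3.719) = 0.6991.
2% settling time T_s ≈ 4/(ζω_n) = 4/2.6 = 1.54 s.

T_s ≈ 1.54 s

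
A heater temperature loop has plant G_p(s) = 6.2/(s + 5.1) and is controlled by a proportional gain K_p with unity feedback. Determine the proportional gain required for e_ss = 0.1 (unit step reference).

Steady-state error for a unit step on this type-0 loop is 1/(1 + K_p·G_p(0)).
G_p(0) = 1.216. Require 1/(1 + K_p·1.216) = 0.1, so 1 + 1.216·K_p = 10.
K_p = (10 − 1)/1.216 = 7.4.

K_p = 7.4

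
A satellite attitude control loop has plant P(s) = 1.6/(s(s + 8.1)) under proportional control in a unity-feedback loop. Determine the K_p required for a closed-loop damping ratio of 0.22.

K_p = 212

Closed-loop characteristic equation: s² + 8.1s + K_p·1.6 = 0.
So ω_n = √(1.6K_p) and 2ζω_n = 8.1, giving ζ = 8.1/(2√(1.6K_p)).
Setting ζ = 0.22: √(1.6K_p) = 8.1/(2·0.22) = 18.41, so K_p = 338.9/1.6 = 212.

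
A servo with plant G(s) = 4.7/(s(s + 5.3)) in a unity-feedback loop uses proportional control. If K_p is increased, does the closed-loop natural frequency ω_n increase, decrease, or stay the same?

ω_n = √(4.7·K_p), which grows with K_p.

increase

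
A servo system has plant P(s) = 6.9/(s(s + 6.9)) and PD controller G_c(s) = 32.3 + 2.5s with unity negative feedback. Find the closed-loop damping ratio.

Forward path: (32.3 + 2.5s)·6.9/(s(s+6.9)). The closed-loop characteristic equation is s² + (6.9 + 6.9·2.5)s + 6.9·32.3 = 0.
That is s² + 24.15s + 222.9 = 0, so ω_n = 14.93 rad/s and ζ = 24.15/(2·14.93) = 0.8088.

ζ = 0.809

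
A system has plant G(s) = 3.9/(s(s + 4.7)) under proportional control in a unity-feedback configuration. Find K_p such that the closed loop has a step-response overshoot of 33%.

From %OS = 100·exp(−πζ/√(1−ζ²)) = 33%, ζ = −ln(0.33)/√(π²+ln²(0.33)) = 0.3328.
Characteristic equation s² + 4.7s + 3.9K_p = 0 gives ζ = 4.7/(2√(3.9K_p)).
Setting ζ = 0.3328: √(3.9K_p) = 4.7/(2·0.3328) = 7.062, so K_p = 49.87/3.9 = 12.8.

K_p = 12.8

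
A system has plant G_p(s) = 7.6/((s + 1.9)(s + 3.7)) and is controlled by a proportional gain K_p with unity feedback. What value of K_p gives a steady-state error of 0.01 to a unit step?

For a type-0 loop with proportional control, e_ss = 1/(1 + K_p·G_p(0)).
G_p(0) = 1.081. Require 1/(1 + K_p·1.081) = 0.01, so 1 + 1.081·K_p = 100.
K_p = (100 − 1)/1.081 = 91.6.

K_p = 91.6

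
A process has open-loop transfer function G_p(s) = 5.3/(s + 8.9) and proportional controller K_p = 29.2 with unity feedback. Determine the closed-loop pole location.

s = -163.7

Closed-loop transfer function: T(s) = K_p·G_p(s)/(1 + K_p·G_p(s)) = 154.8/(s + 8.9 + 154.8) = 154.8/(s + 163.7).
The closed-loop pole is at s = −163.7.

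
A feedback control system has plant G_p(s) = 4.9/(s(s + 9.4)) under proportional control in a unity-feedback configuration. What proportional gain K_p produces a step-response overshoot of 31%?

From %OS = 100·exp(−πζ/√(1−ζ²)) = 31%, ζ = −ln(0.31)/√(π²+ln²(0.31)) = 0.3493.
Characteristic equation s² + 9.4s + 4.9K_p = 0 gives ζ = 9.4/(2√(4.9K_p)).
Setting ζ = 0.3493: √(4.9K_p) = 9.4/(2·0.3493) = 13.45, so K_p = 181/4.9 = 36.9.

K_p = 36.9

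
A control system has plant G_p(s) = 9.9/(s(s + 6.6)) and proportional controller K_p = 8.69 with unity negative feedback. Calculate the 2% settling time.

Closed-loop characteristic equation: s² + 6.6s + 86.03 = 0, so ω_n = 9.275 rad/s and ζ = 6.6/(2·9.275) = 0.3558.
2% settling time T_s ≈ 4/(ζω_n) = 4/3.3 = 1.21 s.

T_s ≈ 1.21 s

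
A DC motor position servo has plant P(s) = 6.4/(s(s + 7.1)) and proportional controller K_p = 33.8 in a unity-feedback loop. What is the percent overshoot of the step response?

From 1 + K_pP(s) = 0: s² + 7.1s + 216.3 = 0 ⇒ ω_n = 14.71, ζ = 0.2414.
%OS = 100·exp(−πζ/√(1−ζ²)) = 100·exp(−π·0.2414/√0.9417) = 45.8%.

45.8%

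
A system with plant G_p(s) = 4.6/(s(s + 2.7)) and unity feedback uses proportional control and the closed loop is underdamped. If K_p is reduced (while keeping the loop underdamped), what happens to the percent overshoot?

ζ = 2.7/(2√(4.6K_p)) rises as K_p falls; higher damping means less overshoot.

decrease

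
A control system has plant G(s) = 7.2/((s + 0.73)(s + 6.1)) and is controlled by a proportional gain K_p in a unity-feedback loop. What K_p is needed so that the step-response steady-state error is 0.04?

Steady-state error for a unit step on this type-0 loop is 1/(1 + K_p·G(0)).
G(0) = 1.617. Require 1/(1 + K_p·1.617) = 0.04, so 1 + 1.617·K_p = 25.
K_p = (25 − 1)/1.617 = 14.8.

K_p = 14.8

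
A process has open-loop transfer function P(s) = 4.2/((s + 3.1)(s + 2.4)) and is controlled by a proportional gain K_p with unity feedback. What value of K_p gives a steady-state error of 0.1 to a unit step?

Steady-state error for a unit step on this type-0 loop is 1/(1 + K_p·P(0)).
P(0) = 0.5645. Require 1/(1 + K_p·0.5645) = 0.1, so 1 + 0.5645·K_p = 10.
K_p = (10 − 1)/0.5645 = 15.9.

K_p = 15.9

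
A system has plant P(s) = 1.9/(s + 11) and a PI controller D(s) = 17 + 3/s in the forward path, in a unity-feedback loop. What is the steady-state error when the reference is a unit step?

The open loop D(s)P(s) has a pole at the origin (type 1), so the static position error constant is infinite and e_ss = 1/(1+∞) = 0.

0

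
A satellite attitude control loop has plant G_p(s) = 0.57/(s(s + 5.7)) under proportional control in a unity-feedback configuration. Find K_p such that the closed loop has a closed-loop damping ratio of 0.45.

Closed-loop characteristic equation: s² + 5.7s + K_p·0.57 = 0.
So ω_n = √(0.57K_p) and 2ζω_n = 5.7, giving ζ = 5.7/(2√(0.57K_p)).
Setting ζ = 0.45: √(0.57K_p) = 5.7/(2·0.45) = 6.333, so K_p = 40.11/0.57 = 70.4.

K_p = 70.4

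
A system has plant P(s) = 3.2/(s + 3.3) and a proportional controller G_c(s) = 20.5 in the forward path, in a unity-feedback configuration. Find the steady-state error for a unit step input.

The loop is type 0. Static position error constant K_pos = G_c(0)·P(0) = 20.5·0.9697 = 19.88.
Steady-state error to a unit step: e_ss = 1/(1+K_pos) = 1/20.88 = 0.0479.

0.0479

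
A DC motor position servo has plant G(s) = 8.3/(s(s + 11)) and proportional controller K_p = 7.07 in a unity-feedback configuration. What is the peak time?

From 1 + K_pG(s) = 0: s² + 11s + 58.68 = 0 ⇒ ω_n = 7.66, ζ = 0.718.
Damped frequency ω_d = ω_n√(1−ζ²) = 5.332 rad/s, so peak time T_p = π/ω_d = 0.589 s.

T_p = 0.589 s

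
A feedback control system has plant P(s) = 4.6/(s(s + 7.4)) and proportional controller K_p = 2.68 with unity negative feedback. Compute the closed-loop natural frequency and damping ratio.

ω_n = 3.51 rad/s, ζ = 1.05

1 + K_p·P(s) = 0 gives s² + 7.4s + 12.33 = 0.
So ω_n² = 12.33 ⇒ ω_n = 3.511 rad/s, and ζ = 7.4/(2ω_n) = 1.05.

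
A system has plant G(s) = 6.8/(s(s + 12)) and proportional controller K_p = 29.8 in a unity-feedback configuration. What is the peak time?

From 1 + K_pG(s) = 0: s² + 12s + 202.6 = 0 ⇒ ω_n = 14.24, ζ = 0.4215.
Damped frequency ω_d = ω_n√(1−ζ²) = 12.91 rad/s, so peak time T_p = π/ω_d = 0.243 s.

T_p = 0.243 s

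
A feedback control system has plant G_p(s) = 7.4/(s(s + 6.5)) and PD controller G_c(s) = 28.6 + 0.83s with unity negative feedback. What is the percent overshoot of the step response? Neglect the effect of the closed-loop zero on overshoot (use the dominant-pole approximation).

22%

Forward path: (28.6 + 0.83s)·7.4/(s(s+6.5)). The closed-loop characteristic equation is s² + (6.5 + 7.4·0.83)s + 7.4·28.6 = 0.
That is s² + 12.64s + 211.6 = 0, so ω_n = 14.55 rad/s and ζ = 12.64/(2·14.55) = 0.4345.
%OS = 100·exp(−πζ/√(1−ζ²)) = 22%.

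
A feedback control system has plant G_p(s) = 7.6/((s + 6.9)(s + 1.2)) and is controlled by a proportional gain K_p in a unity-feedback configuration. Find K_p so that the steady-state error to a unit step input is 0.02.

K_p = 53.4

For a type-0 loop with proportional control, e_ss = 1/(1 + K_p·G_p(0)).
G_p(0) = 0.9179. Require 1/(1 + K_p·0.9179) = 0.02, so 1 + 0.9179·K_p = 50.
K_p = (50 − 1)/0.9179 = 53.4.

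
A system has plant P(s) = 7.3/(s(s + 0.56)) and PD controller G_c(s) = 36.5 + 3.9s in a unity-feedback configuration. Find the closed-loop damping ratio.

Forward path: (36.5 + 3.9s)·7.3/(s(s+0.56)). The closed-loop characteristic equation is s² + (0.56 + 7.3·3.9)s + 7.3·36.5 = 0.
That is s² + 29.03s + 266.4 = 0, so ω_n = 16.32 rad/s and ζ = 29.03/(2·16.32) = 0.8892.

ζ = 0.889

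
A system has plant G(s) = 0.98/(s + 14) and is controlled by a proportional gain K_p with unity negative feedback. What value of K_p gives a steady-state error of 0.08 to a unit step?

Steady-state error for a unit step on this type-0 loop is 1/(1 + K_p·G(0)).
G(0) = 0.07. Require 1/(1 + K_p·0.07) = 0.08, so 1 + 0.07·K_p = 12.5.
K_p = (12.5 − 1)/0.07 = 164.

K_p = 164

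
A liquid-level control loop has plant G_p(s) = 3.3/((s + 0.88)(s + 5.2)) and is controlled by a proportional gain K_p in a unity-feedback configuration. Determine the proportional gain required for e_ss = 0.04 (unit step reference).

K_p = 33.3

Steady-state error for a unit step on this type-0 loop is 1/(1 + K_p·G_p(0)).
G_p(0) = 0.7212. Require 1/(1 + K_p·0.7212) = 0.04, so 1 + 0.7212·K_p = 25.
K_p = (25 − 1)/0.7212 = 33.3.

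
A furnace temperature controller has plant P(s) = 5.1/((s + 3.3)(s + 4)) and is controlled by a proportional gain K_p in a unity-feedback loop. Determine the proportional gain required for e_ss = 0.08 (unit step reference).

K_p = 29.8

Steady-state error for a unit step on this type-0 loop is 1/(1 + K_p·P(0)).
P(0) = 0.3864. Require 1/(1 + K_p·0.3864) = 0.08, so 1 + 0.3864·K_p = 12.5.
K_p = (12.5 − 1)/0.3864 = 29.8.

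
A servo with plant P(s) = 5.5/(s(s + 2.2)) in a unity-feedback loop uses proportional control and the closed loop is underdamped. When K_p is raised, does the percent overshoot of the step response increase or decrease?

increase

ζ = 2.2/(2√(5.5K_p)) decreases as K_p grows; lower damping means more overshoot.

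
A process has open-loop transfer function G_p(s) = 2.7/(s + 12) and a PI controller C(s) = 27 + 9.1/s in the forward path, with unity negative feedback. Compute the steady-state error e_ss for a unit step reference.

The open loop C(s)G_p(s) has a pole at the origin (type 1), so the static position error constant is infinite and e_ss = 1/(1+∞) = 0.

0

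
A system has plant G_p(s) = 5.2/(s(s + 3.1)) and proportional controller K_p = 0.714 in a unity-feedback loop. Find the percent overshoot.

1.42%

From 1 + K_pG_p(s) = 0: s² + 3.1s + 3.713 = 0 ⇒ ω_n = 1.927, ζ = 0.8044.
%OS = 100·exp(−πζ/√(1−ζ²)) = 100·exp(−π·0.8044/√0.3529) = 1.42%.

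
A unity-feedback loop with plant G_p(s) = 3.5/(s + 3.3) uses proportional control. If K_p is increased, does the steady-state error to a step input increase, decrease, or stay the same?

e_ss = 1/(1 + K_p·G_p(0)); a larger K_p raises the denominator, so e_ss decreases.

decrease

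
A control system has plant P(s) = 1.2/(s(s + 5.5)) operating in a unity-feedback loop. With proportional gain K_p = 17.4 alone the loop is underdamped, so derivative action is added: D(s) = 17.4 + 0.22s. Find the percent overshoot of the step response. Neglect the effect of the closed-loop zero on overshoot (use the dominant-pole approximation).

Forward path: (17.4 + 0.22s)·1.2/(s(s+5.5)). The closed-loop characteristic equation is s² + (5.5 + 1.2·0.22)s + 1.2·17.4 = 0.
That is s² + 5.764s + 20.88 = 0, so ω_n = 4.569 rad/s and ζ = 5.764/(2·4.569) = 0.6307.
%OS = 100·exp(−πζ/√(1−ζ²)) = 7.78%.

7.78%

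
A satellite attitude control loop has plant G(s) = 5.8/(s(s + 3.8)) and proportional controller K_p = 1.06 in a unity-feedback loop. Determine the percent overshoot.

From 1 + K_pG(s) = 0: s² + 3.8s + 6.148 = 0 ⇒ ω_n = 2.48, ζ = 0.7663.
%OS = 100·exp(−πζ/√(1−ζ²)) = 100·exp(−π·0.7663/√0.4128) = 2.36%.

2.36%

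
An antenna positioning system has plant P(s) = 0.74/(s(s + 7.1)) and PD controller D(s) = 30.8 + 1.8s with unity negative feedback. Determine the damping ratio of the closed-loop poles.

Forward path: (30.8 + 1.8s)·0.74/(s(s+7.1)). The closed-loop characteristic equation is s² + (7.1 + 0.74·1.8)s + 0.74·30.8 = 0.
That is s² + 8.432s + 22.79 = 0, so ω_n = 4.774 rad/s and ζ = 8.432/(2·4.774) = 0.8831.

ζ = 0.883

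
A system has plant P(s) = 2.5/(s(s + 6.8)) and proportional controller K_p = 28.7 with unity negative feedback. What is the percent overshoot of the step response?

25.2%

The closed-loop denominator s² + 6.8s + 71.75 gives ω_n = √71.75 = 8.471 and ζ = 6.8/(2ω_n) = 0.4014.
%OS = 100·exp(−πζ/√(1−ζ²)) = 100·exp(−π·0.4014/√0.8389) = 25.2%.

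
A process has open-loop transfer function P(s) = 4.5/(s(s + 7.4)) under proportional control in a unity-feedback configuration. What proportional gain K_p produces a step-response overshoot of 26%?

From %OS = 100·exp(−πζ/√(1−ζ²)) = 26%, ζ = −ln(0.26)/√(π²+ln²(0.26)) = 0.3941.
Characteristic equation s² + 7.4s + 4.5K_p = 0 gives ζ = 7.4/(2√(4.5K_p)).
Setting ζ = 0.3941: √(4.5K_p) = 7.4/(2·0.3941) = 9.389, so K_p = 88.15/4.5 = 19.6.

K_p = 19.6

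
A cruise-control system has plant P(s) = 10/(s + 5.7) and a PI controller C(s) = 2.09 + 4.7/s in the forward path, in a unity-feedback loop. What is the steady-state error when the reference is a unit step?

The open loop C(s)P(s) has a pole at the origin (type 1), so the static position error constant is infinite and e_ss = 1/(1+∞) = 0.

0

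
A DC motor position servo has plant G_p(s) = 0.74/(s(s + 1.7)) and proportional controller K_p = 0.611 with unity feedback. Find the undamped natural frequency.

ω_n = 0.672 rad/s

The closed-loop denominator is s(s+1.7) + 0.611·0.74 = s² + 1.7s + 0.4521.
So ω_n² = 0.4521 ⇒ ω_n = 0.6724 rad/s, and ζ = 1.7/(2ω_n) = 1.26.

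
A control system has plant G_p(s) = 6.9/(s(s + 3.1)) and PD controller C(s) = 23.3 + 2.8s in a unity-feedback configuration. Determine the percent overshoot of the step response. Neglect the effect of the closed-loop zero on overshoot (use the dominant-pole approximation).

Forward path: (23.3 + 2.8s)·6.9/(s(s+3.1)). The closed-loop characteristic equation is s² + (3.1 + 6.9·2.8)s + 6.9·23.3 = 0.
That is s² + 22.42s + 160.8 = 0, so ω_n = 12.68 rad/s and ζ = 22.42/(2·12.68) = 0.8841.
%OS = 100·exp(−πζ/√(1−ζ²)) = 0.262%.

0.262%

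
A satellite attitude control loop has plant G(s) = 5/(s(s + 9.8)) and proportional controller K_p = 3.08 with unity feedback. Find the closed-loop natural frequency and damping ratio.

The closed-loop denominator is s(s+9.8) + 3.08·5 = s² + 9.8s + 15.4.
So ω_n² = 15.4 ⇒ ω_n = 3.924 rad/s, and ζ = 9.8/(2ω_n) = 1.25.

ω_n = 3.92 rad/s, ζ = 1.25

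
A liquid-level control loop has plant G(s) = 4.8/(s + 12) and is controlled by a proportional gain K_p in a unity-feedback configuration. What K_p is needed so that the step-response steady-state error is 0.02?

K_p = 123

The loop is type 0, so e_ss(step) = 1/(1 + K_pos) with K_pos = K_p·G(0).
G(0) = 0.4. Require 1/(1 + K_p·0.4) = 0.02, so 1 + 0.4·K_p = 50.
K_p = (50 − 1)/0.4 = 123.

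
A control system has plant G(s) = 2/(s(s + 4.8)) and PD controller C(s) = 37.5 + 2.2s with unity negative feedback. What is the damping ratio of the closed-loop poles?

ζ = 0.531

Forward path: (37.5 + 2.2s)·2/(s(s+4.8)). The closed-loop characteristic equation is s² + (4.8 + 2·2.2)s + 2·37.5 = 0.
That is s² + 9.2s + 75 = 0, so ω_n = 8.66 rad/s and ζ = 9.2/(2·8.66) = 0.5312.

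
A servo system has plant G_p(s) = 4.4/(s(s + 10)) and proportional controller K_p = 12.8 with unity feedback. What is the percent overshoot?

6.04%

From 1 + K_pG_p(s) = 0: s² + 10s + 56.32 = 0 ⇒ ω_n = 7.505, ζ = 0.6663.
%OS = 100·exp(−πζ/√(1−ζ²)) = 100·exp(−π·0.6663/√0.5561) = 6.04%.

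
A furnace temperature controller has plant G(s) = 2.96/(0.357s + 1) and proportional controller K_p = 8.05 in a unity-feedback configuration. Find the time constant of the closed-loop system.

Closed loop: T(s) = K_p·G/(1+K_p·G) = 23.83/(0.357s + 1 + 23.83), with pole at s = −(1 + 23.83)/0.357 = −69.55.
Closed-loop time constant τ = 1/69.55 = 0.0144 s.

τ = 0.0144 s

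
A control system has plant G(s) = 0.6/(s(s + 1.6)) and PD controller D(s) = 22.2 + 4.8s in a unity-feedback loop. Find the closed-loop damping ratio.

Forward path: (22.2 + 4.8s)·0.6/(s(s+1.6)). The closed-loop characteristic equation is s² + (1.6 + 0.6·4.8)s + 0.6·22.2 = 0.
That is s² + 4.48s + 13.32 = 0, so ω_n = 3.65 rad/s and ζ = 4.48/(2·3.65) = 0.6138.

ζ = 0.614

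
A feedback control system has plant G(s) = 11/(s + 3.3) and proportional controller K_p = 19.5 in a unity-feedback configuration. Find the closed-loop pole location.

s = -217.8

Closed-loop transfer function: T(s) = K_p·G(s)/(1 + K_p·G(s)) = 214.5/(s + 3.3 + 214.5) = 214.5/(s + 217.8).
The closed-loop pole is at s = −217.8.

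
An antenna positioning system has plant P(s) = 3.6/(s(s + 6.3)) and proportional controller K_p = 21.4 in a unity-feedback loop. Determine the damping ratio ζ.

ζ = 0.359

With unity feedback the closed-loop characteristic equation is s² + 6.3s + 21.4·3.6 = s² + 6.3s + 77.04 = 0.
Matching s² + 2ζω_n s + ω_n²: ω_n = √77.04 = 8.777 rad/s and 2ζω_n = 6.3, so ζ = 6.3/(2·8.777) = 0.359.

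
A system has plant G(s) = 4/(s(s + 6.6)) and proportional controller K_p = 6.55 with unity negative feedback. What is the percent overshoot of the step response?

Closed-loop characteristic equation: s² + 6.6s + 26.2 = 0, so ω_n = 5.119 rad/s and ζ = 6.6/(2·5.119) = 0.6447.
%OS = 100·exp(−πζ/√(1−ζ²)) = 100·exp(−π·0.6447/√0.5844) = 7.07%.

7.07%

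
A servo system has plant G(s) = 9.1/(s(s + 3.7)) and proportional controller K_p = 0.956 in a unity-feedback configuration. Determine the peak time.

T_p = 1.37 s

Closed-loop characteristic equation: s² + 3.7s + 8.7 = 0, so ω_n = 2.95 rad/s and ζ = 3.7/(2·2.95) = 0.6272.
Damped frequency ω_d = ω_n√(1−ζ²) = 2.297 rad/s, so peak time T_p = π/ω_d = 1.37 s.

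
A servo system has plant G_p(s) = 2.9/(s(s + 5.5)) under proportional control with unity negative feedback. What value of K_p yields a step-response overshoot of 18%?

From %OS = 100·exp(−πζ/√(1−ζ²)) = 18%, ζ = −ln(0.18)/√(π²+ln²(0.18)) = 0.4791.
Characteristic equation s² + 5.5s + 2.9K_p = 0 gives ζ = 5.5/(2√(2.9K_p)).
Setting ζ = 0.4791: √(2.9K_p) = 5.5/(2·0.4791) = 5.74, so K_p = 32.95/2.9 = 11.4.

K_p = 11.4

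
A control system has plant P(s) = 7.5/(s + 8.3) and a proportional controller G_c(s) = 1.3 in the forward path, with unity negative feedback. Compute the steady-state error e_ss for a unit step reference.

0.46

The loop is type 0. Static position error constant K_pos = G_c(0)·P(0) = 1.3·0.9036 = 1.175.
Steady-state error to a unit step: e_ss = 1/(1+K_pos) = 1/2.175 = 0.46.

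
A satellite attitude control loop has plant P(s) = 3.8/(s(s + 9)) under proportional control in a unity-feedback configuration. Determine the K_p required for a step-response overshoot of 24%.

From %OS = 100·exp(−πζ/√(1−ζ²)) = 24%, ζ = −ln(0.24)/√(π²+ln²(0.24)) = 0.4136.
Characteristic equation s² + 9s + 3.8K_p = 0 gives ζ = 9/(2√(3.8K_p)).
Setting ζ = 0.4136: √(3.8K_p) = 9/(2·0.4136) = 10.88, so K_p = 118.4/3.8 = 31.2.

K_p = 31.2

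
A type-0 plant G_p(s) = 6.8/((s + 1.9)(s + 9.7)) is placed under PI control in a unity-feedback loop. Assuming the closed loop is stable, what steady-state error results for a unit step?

The PI controller's integrator makes the forward path type 1, so e_ss to a step is zero.

0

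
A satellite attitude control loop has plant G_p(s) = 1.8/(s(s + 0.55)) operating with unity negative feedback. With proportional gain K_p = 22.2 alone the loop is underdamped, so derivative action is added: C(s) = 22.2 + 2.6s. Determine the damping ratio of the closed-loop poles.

ζ = 0.414

Forward path: (22.2 + 2.6s)·1.8/(s(s+0.55)). The closed-loop characteristic equation is s² + (0.55 + 1.8·2.6)s + 1.8·22.2 = 0.
That is s² + 5.23s + 39.96 = 0, so ω_n = 6.321 rad/s and ζ = 5.23/(2·6.321) = 0.4137.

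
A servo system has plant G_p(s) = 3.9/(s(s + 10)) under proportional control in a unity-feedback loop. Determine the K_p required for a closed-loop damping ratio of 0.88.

K_p = 8.28

Closed-loop characteristic equation: s² + 10s + K_p·3.9 = 0.
So ω_n = √(3.9K_p) and 2ζω_n = 10, giving ζ = 10/(2√(3.9K_p)).
Setting ζ = 0.88: √(3.9K_p) = 10/(2·0.88) = 5.682, so K_p = 32.28/3.9 = 8.28.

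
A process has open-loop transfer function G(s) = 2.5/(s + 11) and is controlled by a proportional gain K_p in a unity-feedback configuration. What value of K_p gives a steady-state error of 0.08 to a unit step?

K_p = 50.6

Steady-state error for a unit step on this type-0 loop is 1/(1 + K_p·G(0)).
G(0) = 0.2273. Require 1/(1 + K_p·0.2273) = 0.08, so 1 + 0.2273·K_p = 12.5.
K_p = (12.5 − 1)/0.2273 = 50.6.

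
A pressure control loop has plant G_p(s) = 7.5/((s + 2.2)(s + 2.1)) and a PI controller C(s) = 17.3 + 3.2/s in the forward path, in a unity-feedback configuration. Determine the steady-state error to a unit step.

The open loop C(s)G_p(s) has a pole at the origin (type 1), so the static position error constant is infinite and e_ss = 1/(1+∞) = 0.

0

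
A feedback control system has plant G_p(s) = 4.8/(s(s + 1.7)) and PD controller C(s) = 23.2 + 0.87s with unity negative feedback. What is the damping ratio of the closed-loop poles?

Forward path: (23.2 + 0.87s)·4.8/(s(s+1.7)). The closed-loop characteristic equation is s² + (1.7 + 4.8·0.87)s + 4.8·23.2 = 0.
That is s² + 5.876s + 111.4 = 0, so ω_n = 10.55 rad/s and ζ = 5.876/(2·10.55) = 0.2784.

ζ = 0.278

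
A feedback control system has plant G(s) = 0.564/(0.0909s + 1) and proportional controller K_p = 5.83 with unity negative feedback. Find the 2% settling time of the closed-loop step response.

T_s ≈ 0.0848 s

Closed loop: T(s) = K_p·G/(1+K_p·G) = 3.288/(0.0909s + 1 + 3.288), with pole at s = −(1 + 3.288)/0.0909 = −47.17.
τ = 1/47.17 = 0.0212 s, so 2% settling time ≈ 4τ = 0.0848 s.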